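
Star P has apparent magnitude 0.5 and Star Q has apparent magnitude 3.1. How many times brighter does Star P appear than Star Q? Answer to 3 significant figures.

11.0

Δm = 0.5 − (3.1) = -2.6
Flux ratio = 10^(−0.4 Δm) = 10^(−0.4 × -2.6) = 10^1.040 = 10.96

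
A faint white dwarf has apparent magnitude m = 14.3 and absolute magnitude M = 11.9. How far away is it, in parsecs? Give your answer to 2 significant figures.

d ≈ 30 pc

μ = m − M = 2.400
m − M = 5 log₁₀ d − 5
log₁₀ d = (m − M)/5 + 1 = 1.4800
d = 10^1.4800 = 30.20 pc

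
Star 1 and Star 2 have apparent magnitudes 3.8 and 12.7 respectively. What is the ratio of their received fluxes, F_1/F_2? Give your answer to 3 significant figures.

F_1/F_2 ≈ 3630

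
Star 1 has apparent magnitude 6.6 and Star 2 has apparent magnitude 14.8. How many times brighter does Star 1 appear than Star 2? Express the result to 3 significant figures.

1910

Δm = 6.6 − (14.8) = -8.2
Flux ratio = 10^(−0.4 Δm) = 10^(−0.4 × -8.2) = 10^3.280 = 1905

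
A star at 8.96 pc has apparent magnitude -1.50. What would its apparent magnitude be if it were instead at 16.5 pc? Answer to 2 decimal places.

m ≈ -0.17

Flux ∝ 1/d², so Δm = 5 log₁₀(d₂/d₁) = 5 log₁₀(16.5/8.96) = 1.326
m₂ = m₁ + Δm = -1.50 + (1.326) = -0.174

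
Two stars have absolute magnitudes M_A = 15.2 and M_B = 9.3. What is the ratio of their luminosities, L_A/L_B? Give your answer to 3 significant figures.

L_A/L_B ≈ 4.37×10^-3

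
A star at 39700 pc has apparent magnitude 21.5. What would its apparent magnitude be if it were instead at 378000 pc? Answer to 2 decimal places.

Flux ∝ 1/d², so Δm = 5 log₁₀(d₂/d₁) = 5 log₁₀(378000/39700) = 4.894
m₂ = m₁ + Δm = 21.5 + (4.894) = 26.394

m ≈ 26.39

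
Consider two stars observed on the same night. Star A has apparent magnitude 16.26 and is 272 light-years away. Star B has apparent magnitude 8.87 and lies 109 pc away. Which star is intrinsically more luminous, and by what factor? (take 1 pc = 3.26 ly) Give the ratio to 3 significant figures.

Star B is more luminous, by a factor of 1540.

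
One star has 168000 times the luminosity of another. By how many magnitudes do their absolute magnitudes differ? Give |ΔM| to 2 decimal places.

Pogson: ΔM = −2.5 log₁₀(ratio) = −2.5 log₁₀(168000) = −2.5 × 5.2253 = -13.063

|ΔM| ≈ 13.06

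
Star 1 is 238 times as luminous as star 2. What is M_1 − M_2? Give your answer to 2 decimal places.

Pogson: ΔM = −2.5 log₁₀(ratio) = −2.5 log₁₀(238) = −2.5 × 2.3766 = -5.941
Star 1 is brighter, so it has the smaller magnitude: the difference is negative.

M_1 − M_2 ≈ -5.94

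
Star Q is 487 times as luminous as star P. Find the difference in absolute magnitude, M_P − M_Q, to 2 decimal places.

M_P − M_Q ≈ 6.72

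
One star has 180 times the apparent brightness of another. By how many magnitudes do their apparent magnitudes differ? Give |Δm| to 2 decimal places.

|Δm| ≈ 5.64

Pogson: Δm = −2.5 log₁₀(ratio) = −2.5 log₁₀(180) = −2.5 × 2.2553 = -5.638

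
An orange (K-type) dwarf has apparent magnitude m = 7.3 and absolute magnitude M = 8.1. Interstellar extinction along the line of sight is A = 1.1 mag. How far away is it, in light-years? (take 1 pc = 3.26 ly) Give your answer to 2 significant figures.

d ≈ 14 ly

m − M = 5 log₁₀(d/10 pc) + A  ⇒  7.3 − (8.1) − 1.1 = 5 log₁₀(d/10)
-1.900 = 5 log₁₀(d/10)
log₁₀ d = (m − M − A)/5 + 1 = 0.6200
d = 10^0.6200 = 4.169 pc
= 13.59 ly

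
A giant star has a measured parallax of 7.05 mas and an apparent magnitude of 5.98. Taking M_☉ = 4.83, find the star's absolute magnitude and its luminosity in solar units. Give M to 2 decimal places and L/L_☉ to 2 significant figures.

M ≈ 0.22; L/L_☉ ≈ 70

d = 1/p = 1000/7.05 mas = 141.8 pc
M = m − 5 log₁₀ d + 5 = 5.98 − 5·2.1518 + 5 = 0.221
M − M_☉ = 0.221 − 4.83 = -4.609
L/L_☉ = 10^(−0.4 × -4.609) = 69.76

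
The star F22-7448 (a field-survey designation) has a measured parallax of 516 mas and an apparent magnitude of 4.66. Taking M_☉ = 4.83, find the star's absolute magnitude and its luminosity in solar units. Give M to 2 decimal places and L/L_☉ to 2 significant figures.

d = 1/p = 1000/516 mas = 1.938 pc
M = m − 5 log₁₀ d + 5 = 4.66 − 5·0.2874 + 5 = 8.223
M − M_☉ = 8.223 − 4.83 = 3.393
L/L_☉ = 10^(−0.4 × 3.393) = 0.04392

M ≈ 8.22; L/L_☉ ≈ 0.044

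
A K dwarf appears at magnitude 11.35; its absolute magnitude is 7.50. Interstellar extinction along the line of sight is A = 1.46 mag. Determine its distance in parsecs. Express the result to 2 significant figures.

m − M = 5 log₁₀(d/10 pc) + A  ⇒  11.35 − (7.50) − 1.46 = 5 log₁₀(d/10)
2.390 = 5 log₁₀(d/10)
log₁₀ d = (m − M − A)/5 + 1 = 1.4780
d = 10^1.4780 = 30.06 pc

d ≈ 30 pc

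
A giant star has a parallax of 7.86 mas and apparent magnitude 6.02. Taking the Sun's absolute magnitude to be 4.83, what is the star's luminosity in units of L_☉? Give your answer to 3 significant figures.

L/L_☉ ≈ 54.1

d = 1/p = 1000/7.86 mas = 127.2 pc
M = m − 5 log₁₀ d + 5 = 6.02 − 5·2.1046 + 5 = 0.497
M − M_☉ = 0.497 − 4.83 = -4.333
L/L_☉ = 10^(−0.4 × -4.333) = 54.09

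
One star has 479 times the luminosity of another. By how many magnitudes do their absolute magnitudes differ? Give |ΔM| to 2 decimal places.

Pogson: ΔM = −2.5 log₁₀(ratio) = −2.5 log₁₀(479) = −2.5 × 2.6803 = -6.701

|ΔM| ≈ 6.70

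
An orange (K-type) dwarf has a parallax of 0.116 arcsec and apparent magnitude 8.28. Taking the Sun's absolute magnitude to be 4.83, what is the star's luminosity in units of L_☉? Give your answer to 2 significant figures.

d = 1/p = 1/0.116″ = 8.621 pc
M = m − 5 log₁₀ d + 5 = 8.28 − 5·0.9355 + 5 = 8.602
M − M_☉ = 8.602 − 4.83 = 3.772
L/L_☉ = 10^(−0.4 × 3.772) = 0.03098

L/L_☉ ≈ 0.031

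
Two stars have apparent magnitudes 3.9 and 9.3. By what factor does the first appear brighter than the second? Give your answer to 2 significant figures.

140

Magnitude difference = -5.4
Flux ratio = 10^(−0.4 Δm) = 10^(−0.4 × -5.4) = 10^2.160 = 144.5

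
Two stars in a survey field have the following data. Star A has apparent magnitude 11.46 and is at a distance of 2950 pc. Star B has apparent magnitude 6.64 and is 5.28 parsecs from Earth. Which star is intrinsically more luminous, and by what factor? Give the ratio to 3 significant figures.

Star A is more luminous, by a factor of 3680.

Star A: M = m − 5 log₁₀ d + 5 = 11.46 − 5·3.4698 + 5 = -0.889
Star B: M = m − 5 log₁₀ d + 5 = 6.64 − 5·0.7226 + 5 = 8.027
ΔM = M_A − M_B = -0.889 − (8.027) = -8.916; smaller M is more luminous → Star A.
L ratio = 10^(0.4 |ΔM|) = 10^3.566 = 3684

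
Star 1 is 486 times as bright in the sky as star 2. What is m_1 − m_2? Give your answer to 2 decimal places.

Pogson: Δm = −2.5 log₁₀(ratio) = −2.5 log₁₀(486) = −2.5 × 2.6866 = -6.717
Star 1 is brighter, so it has the smaller magnitude: the difference is negative.

m_1 − m_2 ≈ -6.72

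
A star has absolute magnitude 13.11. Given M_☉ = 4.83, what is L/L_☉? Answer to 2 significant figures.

L/L_☉ ≈ 4.9×10^-4

M − M_☉ = 13.11 − 4.83 = 8.280
L/L_☉ = 10^(−0.4 (M − M_☉)) = 10^-3.312 = 4.875×10^-4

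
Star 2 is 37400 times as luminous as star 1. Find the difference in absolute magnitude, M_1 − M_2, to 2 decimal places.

M_1 − M_2 ≈ 11.43

Pogson: ΔM = −2.5 log₁₀(ratio) = −2.5 log₁₀(37400) = −2.5 × 4.5729 = -11.432
Star 2 is brighter so has the smaller magnitude: M_1 − M_2 is positive.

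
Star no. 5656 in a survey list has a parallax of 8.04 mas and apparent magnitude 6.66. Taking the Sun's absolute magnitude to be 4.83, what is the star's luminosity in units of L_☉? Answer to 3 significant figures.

d = 1/p = 1000/8.04 mas = 124.4 pc
M = m − 5 log₁₀ d + 5 = 6.66 − 5·2.0947 + 5 = 1.186
M − M_☉ = 1.186 − 4.83 = -3.644
L/L_☉ = 10^(−0.4 × -3.644) = 28.67

L/L_☉ ≈ 28.7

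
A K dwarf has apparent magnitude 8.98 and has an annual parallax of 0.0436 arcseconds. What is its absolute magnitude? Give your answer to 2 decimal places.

d = 1/p = 1/0.0436″ = 22.94 pc
5 log₁₀(d/10 pc) = 5 log₁₀(22.94) − 5 = 1.803
M = m − 5 log₁₀(d/10) = 8.98 − 1.803 = 7.177

M ≈ 7.18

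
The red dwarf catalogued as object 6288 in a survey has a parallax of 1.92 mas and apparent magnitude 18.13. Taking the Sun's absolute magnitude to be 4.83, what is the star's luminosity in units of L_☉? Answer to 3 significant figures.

L/L_☉ ≈ 0.0130

d = 1/p = 1000/1.92 mas = 520.8 pc
M = m − 5 log₁₀ d + 5 = 18.13 − 5·2.7167 + 5 = 9.547
M − M_☉ = 9.547 − 4.83 = 4.717
L/L_☉ = 10^(−0.4 × 4.717) = 0.01298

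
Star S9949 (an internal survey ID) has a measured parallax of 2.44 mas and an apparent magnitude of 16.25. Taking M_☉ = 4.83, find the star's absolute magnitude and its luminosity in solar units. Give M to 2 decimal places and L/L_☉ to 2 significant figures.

M ≈ 8.19; L/L_☉ ≈ 0.045

d = 1/p = 1000/2.44 mas = 409.8 pc
M = m − 5 log₁₀ d + 5 = 16.25 − 5·2.6126 + 5 = 8.187
M − M_☉ = 8.187 − 4.83 = 3.357
L/L_☉ = 10^(−0.4 × 3.357) = 0.04542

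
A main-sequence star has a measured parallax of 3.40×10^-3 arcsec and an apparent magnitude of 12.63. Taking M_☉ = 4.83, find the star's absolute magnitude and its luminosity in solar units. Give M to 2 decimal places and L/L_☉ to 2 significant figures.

M ≈ 5.29; L/L_☉ ≈ 0.66

d = 1/p = 1/3.40×10^-3″ = 294.1 pc
M = m − 5 log₁₀ d + 5 = 12.63 − 5·2.4685 + 5 = 5.287
M − M_☉ = 5.287 − 4.83 = 0.457
L/L_☉ = 10^(−0.4 × 0.457) = 0.6562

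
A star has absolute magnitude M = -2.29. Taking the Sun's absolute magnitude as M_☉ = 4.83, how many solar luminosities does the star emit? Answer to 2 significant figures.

L/L_☉ ≈ 700

M − M_☉ = -2.29 − 4.83 = -7.120
L/L_☉ = 10^(−0.4 (M − M_☉)) = 10^2.848 = 704.7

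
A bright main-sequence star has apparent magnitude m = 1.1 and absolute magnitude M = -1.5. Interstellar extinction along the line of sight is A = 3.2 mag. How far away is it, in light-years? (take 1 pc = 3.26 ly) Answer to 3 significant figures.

m − M = 5 log₁₀(d/10 pc) + A  ⇒  1.1 − (-1.5) − 3.2 = 5 log₁₀(d/10)
-0.600 = 5 log₁₀(d/10)
log₁₀ d = (m − M − A)/5 + 1 = 0.8800
d = 10^0.8800 = 7.586 pc
= 24.73 ly

d ≈ 24.7 ly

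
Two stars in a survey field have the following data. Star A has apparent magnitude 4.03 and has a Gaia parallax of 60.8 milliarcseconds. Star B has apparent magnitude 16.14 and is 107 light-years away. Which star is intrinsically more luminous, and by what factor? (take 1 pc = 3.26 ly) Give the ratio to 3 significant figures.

Star A: p = 60.8 mas = 0.0608″ → d = 1/p = 16.45 pc
Star A: M = m − 5 log₁₀ d + 5 = 4.03 − 5·1.2161 + 5 = 2.950
Star B: d = 107 ly / 3.26 = 32.82 pc
Star B: M = m − 5 log₁₀ d + 5 = 16.14 − 5·1.5162 + 5 = 13.559
ΔM = M_A − M_B = 2.950 − (13.559) = -10.610; smaller M is more luminous → Star A.
L ratio = 10^(0.4 |ΔM|) = 10^4.244 = 17530

Star A is more luminous, by a factor of 17500.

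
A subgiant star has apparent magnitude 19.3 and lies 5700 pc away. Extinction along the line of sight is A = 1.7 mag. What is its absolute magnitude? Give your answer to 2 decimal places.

5 log₁₀(d/10 pc) = 5 log₁₀(5700) − 5 = 13.779
M = m − 5 log₁₀(d/10) − A = 19.3 − 13.779 − 1.7 = 3.821

M ≈ 3.82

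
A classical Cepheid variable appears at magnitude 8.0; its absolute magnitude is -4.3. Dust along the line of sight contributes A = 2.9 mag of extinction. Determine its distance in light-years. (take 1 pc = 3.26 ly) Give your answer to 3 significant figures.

m − M = 5 log₁₀(d/10 pc) + A  ⇒  8.0 − (-4.3) − 2.9 = 5 log₁₀(d/10)
9.400 = 5 log₁₀(d/10)
log₁₀ d = (m − M − A)/5 + 1 = 2.8800
d = 10^2.8800 = 758.6 pc
= 2473 ly

d ≈ 2470 ly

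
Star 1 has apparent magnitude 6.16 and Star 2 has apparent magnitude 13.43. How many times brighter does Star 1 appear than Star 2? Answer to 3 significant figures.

809

Δm = 6.16 − (13.43) = -7.27
Flux ratio = 10^(−0.4 Δm) = 10^(−0.4 × -7.27) = 10^2.908 = 809.1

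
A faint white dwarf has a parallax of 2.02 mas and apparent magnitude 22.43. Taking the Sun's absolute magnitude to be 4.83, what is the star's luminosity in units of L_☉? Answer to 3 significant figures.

L/L_☉ ≈ 2.24×10^-4

d = 1/p = 1000/2.02 mas = 495.0 pc
M = m − 5 log₁₀ d + 5 = 22.43 − 5·2.6946 + 5 = 13.957
M − M_☉ = 13.957 − 4.83 = 9.127
L/L_☉ = 10^(−0.4 × 9.127) = 2.235×10^-4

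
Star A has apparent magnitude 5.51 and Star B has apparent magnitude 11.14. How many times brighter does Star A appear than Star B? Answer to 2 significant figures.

180

Δm = 5.51 − (11.14) = -5.63
Flux ratio = 10^(−0.4 Δm) = 10^(−0.4 × -5.63) = 10^2.252 = 178.6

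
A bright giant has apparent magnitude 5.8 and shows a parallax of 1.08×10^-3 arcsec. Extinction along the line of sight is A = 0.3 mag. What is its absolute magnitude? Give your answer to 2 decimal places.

M ≈ -4.33

d = 1/p = 1/1.08×10^-3″ = 925.9 pc
5 log₁₀(d/10 pc) = 5 log₁₀(925.9) − 5 = 9.833
M = m − 5 log₁₀(d/10) − A = 5.8 − 9.833 − 0.3 = -4.333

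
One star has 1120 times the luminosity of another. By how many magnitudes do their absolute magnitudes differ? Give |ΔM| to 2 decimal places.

|ΔM| ≈ 7.62

Pogson: ΔM = −2.5 log₁₀(ratio) = −2.5 log₁₀(1120) = −2.5 × 3.0492 = -7.623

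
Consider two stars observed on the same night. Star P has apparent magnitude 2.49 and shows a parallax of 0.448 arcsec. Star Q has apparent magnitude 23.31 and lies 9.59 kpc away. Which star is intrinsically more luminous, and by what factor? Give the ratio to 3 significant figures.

Star P is more luminous, by a factor of 11.5.

Star P: d = 1/p = 1/0.448″ = 2.232 pc
Star P: M = m − 5 log₁₀ d + 5 = 2.49 − 5·0.3487 + 5 = 5.746
Star Q: d = 9.59 kpc = 9590 pc
Star Q: M = m − 5 log₁₀ d + 5 = 23.31 − 5·3.9818 + 5 = 8.401
ΔM = M_P − M_Q = 5.746 − (8.401) = -2.655; smaller M is more luminous → Star P.
L ratio = 10^(0.4 |ΔM|) = 10^1.062 = 11.53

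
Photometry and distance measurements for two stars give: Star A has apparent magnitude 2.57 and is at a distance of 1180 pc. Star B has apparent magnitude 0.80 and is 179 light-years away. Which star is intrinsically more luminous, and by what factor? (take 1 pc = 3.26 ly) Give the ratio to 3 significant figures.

Star A is more luminous, by a factor of 90.5.

Star A: M = m − 5 log₁₀ d + 5 = 2.57 − 5·3.0719 + 5 = -7.789
Star B: d = 179 ly / 3.26 = 54.91 pc
Star B: M = m − 5 log₁₀ d + 5 = 0.80 − 5·1.7396 + 5 = -2.898
ΔM = M_A − M_B = -7.789 − (-2.898) = -4.891; smaller M is more luminous → Star A.
L ratio = 10^(0.4 |ΔM|) = 10^1.956 = 90.47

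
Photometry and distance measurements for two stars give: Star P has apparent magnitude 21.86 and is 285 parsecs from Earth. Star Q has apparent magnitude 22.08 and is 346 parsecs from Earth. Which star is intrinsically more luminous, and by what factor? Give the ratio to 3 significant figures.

Star P: M = m − 5 log₁₀ d + 5 = 21.86 − 5·2.4548 + 5 = 14.586
Star Q: M = m − 5 log₁₀ d + 5 = 22.08 − 5·2.5391 + 5 = 14.385
ΔM = M_P − M_Q = 14.586 − (14.385) = 0.201; smaller M is more luminous → Star Q.
L ratio = 10^(0.4 |ΔM|) = 10^0.080 = 1.204

Star Q is more luminous, by a factor of 1.20.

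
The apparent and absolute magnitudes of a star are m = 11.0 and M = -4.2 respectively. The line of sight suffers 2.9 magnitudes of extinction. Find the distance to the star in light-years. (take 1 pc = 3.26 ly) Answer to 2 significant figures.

d ≈ 9400 ly

m − M = 5 log₁₀(d/10 pc) + A  ⇒  11.0 − (-4.2) − 2.9 = 5 log₁₀(d/10)
12.300 = 5 log₁₀(d/10)
log₁₀ d = (m − M − A)/5 + 1 = 3.4600
d = 10^3.4600 = 2884 pc
= 9402 ly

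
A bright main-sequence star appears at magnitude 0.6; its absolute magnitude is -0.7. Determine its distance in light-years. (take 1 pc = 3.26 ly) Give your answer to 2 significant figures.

d ≈ 59 ly

Distance modulus: m − M = 0.6 − (-0.7) = 1.300
m − M = 5 log₁₀ d − 5
log₁₀ d = (m − M)/5 + 1 = 1.2600
d = 10^1.2600 = 18.20 pc
= 59.32 ly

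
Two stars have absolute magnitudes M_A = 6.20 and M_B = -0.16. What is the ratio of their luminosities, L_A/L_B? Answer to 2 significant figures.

L_A/L_B ≈ 2.9×10^-3

ΔM = M_A − M_B = 6.36
L_A/L_B = 10^(−0.4 ΔM) = 10^-2.544 = 2.858×10^-3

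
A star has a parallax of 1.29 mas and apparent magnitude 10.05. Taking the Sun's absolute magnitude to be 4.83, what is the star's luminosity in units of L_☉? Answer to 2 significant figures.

d = 1/p = 1000/1.29 mas = 775.2 pc
M = m − 5 log₁₀ d + 5 = 10.05 − 5·2.8894 + 5 = 0.603
M − M_☉ = 0.603 − 4.83 = -4.227
L/L_☉ = 10^(−0.4 × -4.227) = 49.07

L/L_☉ ≈ 49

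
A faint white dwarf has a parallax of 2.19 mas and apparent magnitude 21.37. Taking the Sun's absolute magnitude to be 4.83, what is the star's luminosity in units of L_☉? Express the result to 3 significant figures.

L/L_☉ ≈ 5.05×10^-4

d = 1/p = 1000/2.19 mas = 456.6 pc
M = m − 5 log₁₀ d + 5 = 21.37 − 5·2.6596 + 5 = 13.072
M − M_☉ = 13.072 − 4.83 = 8.242
L/L_☉ = 10^(−0.4 × 8.242) = 5.048×10^-4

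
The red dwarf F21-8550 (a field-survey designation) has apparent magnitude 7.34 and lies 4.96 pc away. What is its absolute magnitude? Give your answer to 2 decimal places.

M ≈ 8.86

5 log₁₀(d/10 pc) = 5 log₁₀(4.960) − 5 = -1.523
M = m − 5 log₁₀(d/10) = 7.34 + 1.523 = 8.863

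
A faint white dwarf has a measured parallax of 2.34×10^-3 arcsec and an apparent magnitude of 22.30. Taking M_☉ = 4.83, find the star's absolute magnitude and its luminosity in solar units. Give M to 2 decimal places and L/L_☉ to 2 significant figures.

M ≈ 14.15; L/L_☉ ≈ 1.9×10^-4

d = 1/p = 1/2.34×10^-3″ = 427.4 pc
M = m − 5 log₁₀ d + 5 = 22.30 − 5·2.6308 + 5 = 14.146
M − M_☉ = 14.146 − 4.83 = 9.316
L/L_☉ = 10^(−0.4 × 9.316) = 1.877×10^-4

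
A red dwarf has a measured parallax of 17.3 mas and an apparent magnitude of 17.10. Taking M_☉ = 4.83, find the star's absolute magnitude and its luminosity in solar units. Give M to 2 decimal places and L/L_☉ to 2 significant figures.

M ≈ 13.29; L/L_☉ ≈ 4.1×10^-4

d = 1/p = 1000/17.3 mas = 57.80 pc
M = m − 5 log₁₀ d + 5 = 17.10 − 5·1.7620 + 5 = 13.290
M − M_☉ = 13.290 − 4.83 = 8.460
L/L_☉ = 10^(−0.4 × 8.460) = 4.130×10^-4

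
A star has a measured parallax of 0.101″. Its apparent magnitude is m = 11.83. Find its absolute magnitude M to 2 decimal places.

M ≈ 11.85

d = 1/p = 1/0.101″ = 9.901 pc
5 log₁₀(d/10 pc) = 5 log₁₀(9.901) − 5 = -0.022
M = m − 5 log₁₀(d/10) = 11.83 + 0.022 = 11.852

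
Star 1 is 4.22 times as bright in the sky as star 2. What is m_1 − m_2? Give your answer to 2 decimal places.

m_1 − m_2 ≈ -1.56

Pogson: Δm = −2.5 log₁₀(ratio) = −2.5 log₁₀(4.22) = −2.5 × 0.6253 = -1.563
Star 1 is brighter, so it has the smaller magnitude: the difference is negative.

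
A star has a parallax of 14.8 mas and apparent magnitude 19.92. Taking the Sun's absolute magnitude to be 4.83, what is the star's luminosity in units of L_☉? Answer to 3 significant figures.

L/L_☉ ≈ 4.20×10^-5

d = 1/p = 1000/14.8 mas = 67.57 pc
M = m − 5 log₁₀ d + 5 = 19.92 − 5·1.8297 + 5 = 15.771
M − M_☉ = 15.771 − 4.83 = 10.941
L/L_☉ = 10^(−0.4 × 10.941) = 4.202×10^-5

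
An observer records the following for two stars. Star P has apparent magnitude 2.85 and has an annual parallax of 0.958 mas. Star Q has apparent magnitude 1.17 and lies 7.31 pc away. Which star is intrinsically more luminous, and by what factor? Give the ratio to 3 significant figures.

Star P is more luminous, by a factor of 4340.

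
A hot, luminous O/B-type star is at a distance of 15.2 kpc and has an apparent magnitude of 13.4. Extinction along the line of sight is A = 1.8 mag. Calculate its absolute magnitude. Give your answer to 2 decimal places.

d = 15.2 kpc = 15200 pc
5 log₁₀(d/10 pc) = 5 log₁₀(15200) − 5 = 15.909
M = m − 5 log₁₀(d/10) − A = 13.4 − 15.909 − 1.8 = -4.309

M ≈ -4.31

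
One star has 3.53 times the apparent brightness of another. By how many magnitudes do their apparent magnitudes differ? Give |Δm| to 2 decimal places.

|Δm| ≈ 1.37

Pogson: Δm = −2.5 log₁₀(ratio) = −2.5 log₁₀(3.53) = −2.5 × 0.5478 = -1.369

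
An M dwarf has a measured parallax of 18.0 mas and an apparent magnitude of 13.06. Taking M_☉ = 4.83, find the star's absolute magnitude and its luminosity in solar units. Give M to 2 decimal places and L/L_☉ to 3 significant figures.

M ≈ 9.34; L/L_☉ ≈ 0.0158

d = 1/p = 1000/18.0 mas = 55.56 pc
M = m − 5 log₁₀ d + 5 = 13.06 − 5·1.7447 + 5 = 9.336
M − M_☉ = 9.336 − 4.83 = 4.506
L/L_☉ = 10^(−0.4 × 4.506) = 0.01576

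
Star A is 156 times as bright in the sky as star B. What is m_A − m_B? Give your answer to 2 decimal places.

m_A − m_B ≈ -5.48

Pogson: Δm = −2.5 log₁₀(ratio) = −2.5 log₁₀(156) = −2.5 × 2.1931 = -5.483
Star A is brighter, so it has the smaller magnitude: the difference is negative.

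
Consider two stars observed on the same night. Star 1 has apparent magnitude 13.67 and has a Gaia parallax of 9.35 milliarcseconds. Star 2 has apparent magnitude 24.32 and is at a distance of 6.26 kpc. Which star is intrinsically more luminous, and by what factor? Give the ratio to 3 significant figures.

Star 1: p = 9.35 mas = 9.35×10^-3″ → d = 1/p = 107.0 pc
Star 1: M = m − 5 log₁₀ d + 5 = 13.67 − 5·2.0292 + 5 = 8.524
Star 2: d = 6.26 kpc = 6260 pc
Star 2: M = m − 5 log₁₀ d + 5 = 24.32 − 5·3.7966 + 5 = 10.337
ΔM = M_1 − M_2 = 8.524 − (10.337) = -1.813; smaller M is more luminous → Star 1.
L ratio = 10^(0.4 |ΔM|) = 10^0.725 = 5.312

Star 1 is more luminous, by a factor of 5.31.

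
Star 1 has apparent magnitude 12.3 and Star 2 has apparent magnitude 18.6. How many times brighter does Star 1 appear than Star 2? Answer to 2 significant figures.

330

Magnitude difference = -6.3
Flux ratio = 10^(−0.4 Δm) = 10^(−0.4 × -6.3) = 10^2.520 = 331.1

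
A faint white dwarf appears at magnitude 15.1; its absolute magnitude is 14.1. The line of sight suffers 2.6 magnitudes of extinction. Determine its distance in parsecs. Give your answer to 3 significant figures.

d ≈ 4.79 pc

m − M = 5 log₁₀(d/10 pc) + A  ⇒  15.1 − (14.1) − 2.6 = 5 log₁₀(d/10)
-1.600 = 5 log₁₀(d/10)
log₁₀ d = (m − M − A)/5 + 1 = 0.6800
d = 10^0.6800 = 4.786 pc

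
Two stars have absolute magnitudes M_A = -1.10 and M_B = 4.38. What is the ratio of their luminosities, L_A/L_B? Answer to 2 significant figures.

L_A/L_B ≈ 160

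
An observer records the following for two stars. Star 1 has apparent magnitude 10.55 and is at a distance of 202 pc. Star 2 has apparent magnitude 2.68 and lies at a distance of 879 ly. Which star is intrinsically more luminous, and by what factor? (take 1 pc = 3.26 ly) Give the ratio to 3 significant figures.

Star 1: M = m − 5 log₁₀ d + 5 = 10.55 − 5·2.3054 + 5 = 4.023
Star 2: d = 879 ly / 3.26 = 269.6 pc
Star 2: M = m − 5 log₁₀ d + 5 = 2.68 − 5·2.4308 + 5 = -4.474
ΔM = M_1 − M_2 = 4.023 − (-4.474) = 8.497; smaller M is more luminous → Star 2.
L ratio = 10^(0.4 |ΔM|) = 10^3.399 = 2505

Star 2 is more luminous, by a factor of 2510.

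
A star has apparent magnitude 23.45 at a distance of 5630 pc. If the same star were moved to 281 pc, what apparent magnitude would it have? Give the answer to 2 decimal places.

m ≈ 16.94

Flux ∝ 1/d², so Δm = 5 log₁₀(d₂/d₁) = 5 log₁₀(281/5630) = -6.509
m₂ = m₁ + Δm = 23.45 + (-6.509) = 16.941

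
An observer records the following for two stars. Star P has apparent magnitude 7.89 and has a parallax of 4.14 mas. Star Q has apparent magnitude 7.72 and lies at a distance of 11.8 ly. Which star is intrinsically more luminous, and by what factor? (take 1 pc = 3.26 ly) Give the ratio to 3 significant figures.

Star P is more luminous, by a factor of 3810.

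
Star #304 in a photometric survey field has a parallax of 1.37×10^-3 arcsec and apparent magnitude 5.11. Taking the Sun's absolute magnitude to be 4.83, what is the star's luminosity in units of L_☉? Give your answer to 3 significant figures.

L/L_☉ ≈ 4120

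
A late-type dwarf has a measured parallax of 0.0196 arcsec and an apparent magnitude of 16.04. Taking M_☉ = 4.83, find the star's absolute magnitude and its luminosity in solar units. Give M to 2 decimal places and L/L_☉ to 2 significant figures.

M ≈ 12.50; L/L_☉ ≈ 8.5×10^-4

d = 1/p = 1/0.0196″ = 51.02 pc
M = m − 5 log₁₀ d + 5 = 16.04 − 5·1.7077 + 5 = 12.501
M − M_☉ = 12.501 − 4.83 = 7.671
L/L_☉ = 10^(−0.4 × 7.671) = 8.541×10^-4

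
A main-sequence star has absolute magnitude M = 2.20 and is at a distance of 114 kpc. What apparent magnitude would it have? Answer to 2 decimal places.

d = 114 kpc = 114000 pc
m = M + 5 log₁₀ d − 5 = 2.20 + 5·5.0569 − 5 = 22.485

m ≈ 22.48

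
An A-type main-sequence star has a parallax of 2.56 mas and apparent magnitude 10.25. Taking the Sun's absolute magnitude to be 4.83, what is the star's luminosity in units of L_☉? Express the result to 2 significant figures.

d = 1/p = 1000/2.56 mas = 390.6 pc
M = m − 5 log₁₀ d + 5 = 10.25 − 5·2.5918 + 5 = 2.291
M − M_☉ = 2.291 − 4.83 = -2.539
L/L_☉ = 10^(−0.4 × -2.539) = 10.36

L/L_☉ ≈ 10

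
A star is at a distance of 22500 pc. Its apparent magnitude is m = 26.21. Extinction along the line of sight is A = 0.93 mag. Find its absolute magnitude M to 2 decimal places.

M ≈ 8.52

5 log₁₀(d/10 pc) = 5 log₁₀(22500) − 5 = 16.761
M = m − 5 log₁₀(d/10) − A = 26.21 − 16.761 − 0.93 = 8.519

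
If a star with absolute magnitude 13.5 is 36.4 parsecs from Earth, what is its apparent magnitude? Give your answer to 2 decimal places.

m ≈ 16.31

m = M + 5 log₁₀ d − 5 = 13.5 + 5·1.5611 − 5 = 16.306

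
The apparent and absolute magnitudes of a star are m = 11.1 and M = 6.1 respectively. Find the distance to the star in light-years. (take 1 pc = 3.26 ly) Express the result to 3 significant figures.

μ = m − M = 5.000
m − M = 5 log₁₀ d − 5
log₁₀ d = (m − M)/5 + 1 = 2.0000
d = 10^2.0000 = 100.0 pc
= 326.0 ly

d ≈ 326 ly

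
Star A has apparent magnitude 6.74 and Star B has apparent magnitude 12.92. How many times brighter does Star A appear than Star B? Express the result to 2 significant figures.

300

Magnitude difference = -6.18
Flux ratio = 10^(−0.4 Δm) = 10^(−0.4 × -6.18) = 10^2.472 = 296.5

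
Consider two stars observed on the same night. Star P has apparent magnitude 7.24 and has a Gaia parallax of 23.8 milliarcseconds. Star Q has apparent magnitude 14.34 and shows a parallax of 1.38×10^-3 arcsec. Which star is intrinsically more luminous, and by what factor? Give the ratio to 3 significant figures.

Star P: p = 23.8 mas = 0.0238″ → d = 1/p = 42.02 pc
Star P: M = m − 5 log₁₀ d + 5 = 7.24 − 5·1.6234 + 5 = 4.123
Star Q: d = 1/p = 1/1.38×10^-3″ = 724.6 pc
Star Q: M = m − 5 log₁₀ d + 5 = 14.34 − 5·2.8601 + 5 = 5.039
ΔM = M_P − M_Q = 4.123 − (5.039) = -0.917; smaller M is more luminous → Star P.
L ratio = 10^(0.4 |ΔM|) = 10^0.367 = 2.326

Star P is more luminous, by a factor of 2.33.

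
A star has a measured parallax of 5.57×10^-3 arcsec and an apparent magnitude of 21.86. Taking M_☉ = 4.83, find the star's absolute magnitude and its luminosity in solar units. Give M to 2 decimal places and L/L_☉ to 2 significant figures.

M ≈ 15.59; L/L_☉ ≈ 5.0×10^-5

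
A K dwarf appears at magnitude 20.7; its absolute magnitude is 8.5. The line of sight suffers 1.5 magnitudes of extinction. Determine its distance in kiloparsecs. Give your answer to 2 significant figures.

m − M = 5 log₁₀(d/10 pc) + A  ⇒  20.7 − (8.5) − 1.5 = 5 log₁₀(d/10)
10.700 = 5 log₁₀(d/10)
log₁₀ d = (m − M − A)/5 + 1 = 3.1400
d = 10^3.1400 = 1380 pc
= 1.380 kpc

d ≈ 1.4 kpc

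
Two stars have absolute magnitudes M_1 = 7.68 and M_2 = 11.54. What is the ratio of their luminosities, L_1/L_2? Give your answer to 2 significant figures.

ΔM = M_1 − M_2 = -3.86
L_1/L_2 = 10^(−0.4 ΔM) = 10^1.544 = 34.99

L_1/L_2 ≈ 35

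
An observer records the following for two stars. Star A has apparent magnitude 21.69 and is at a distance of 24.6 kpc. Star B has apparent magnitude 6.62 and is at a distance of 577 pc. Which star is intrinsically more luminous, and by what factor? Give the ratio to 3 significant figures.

Star A: d = 24.6 kpc = 24600 pc
Star A: M = m − 5 log₁₀ d + 5 = 21.69 − 5·4.3909 + 5 = 4.735
Star B: M = m − 5 log₁₀ d + 5 = 6.62 − 5·2.7612 + 5 = -2.186
ΔM = M_A − M_B = 4.735 − (-2.186) = 6.921; smaller M is more luminous → Star B.
L ratio = 10^(0.4 |ΔM|) = 10^2.768 = 586.8

Star B is more luminous, by a factor of 587.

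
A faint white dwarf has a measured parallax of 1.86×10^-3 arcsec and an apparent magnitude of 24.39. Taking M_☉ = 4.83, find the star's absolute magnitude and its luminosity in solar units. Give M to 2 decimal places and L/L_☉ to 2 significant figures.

M ≈ 15.74; L/L_☉ ≈ 4.3×10^-5

d = 1/p = 1/1.86×10^-3″ = 537.6 pc
M = m − 5 log₁₀ d + 5 = 24.39 − 5·2.7305 + 5 = 15.738
M − M_☉ = 15.738 − 4.83 = 10.908
L/L_☉ = 10^(−0.4 × 10.908) = 4.335×10^-5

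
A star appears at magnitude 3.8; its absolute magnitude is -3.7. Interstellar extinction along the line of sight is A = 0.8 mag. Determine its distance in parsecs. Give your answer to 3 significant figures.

d ≈ 219 pc

m − M = 5 log₁₀(d/10 pc) + A  ⇒  3.8 − (-3.7) − 0.8 = 5 log₁₀(d/10)
6.700 = 5 log₁₀(d/10)
log₁₀ d = (m − M − A)/5 + 1 = 2.3400
d = 10^2.3400 = 218.8 pc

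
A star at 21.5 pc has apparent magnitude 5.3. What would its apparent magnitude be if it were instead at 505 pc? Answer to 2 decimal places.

m ≈ 12.15

Flux ∝ 1/d², so Δm = 5 log₁₀(d₂/d₁) = 5 log₁₀(505/21.5) = 6.854
m₂ = m₁ + Δm = 5.3 + (6.854) = 12.154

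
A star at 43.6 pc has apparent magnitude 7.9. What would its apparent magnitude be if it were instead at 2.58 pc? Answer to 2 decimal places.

m ≈ 1.76

Flux ∝ 1/d², so Δm = 5 log₁₀(d₂/d₁) = 5 log₁₀(2.58/43.6) = -6.139
m₂ = m₁ + Δm = 7.9 + (-6.139) = 1.761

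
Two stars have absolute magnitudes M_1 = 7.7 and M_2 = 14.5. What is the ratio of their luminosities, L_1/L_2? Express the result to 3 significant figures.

L_1/L_2 ≈ 525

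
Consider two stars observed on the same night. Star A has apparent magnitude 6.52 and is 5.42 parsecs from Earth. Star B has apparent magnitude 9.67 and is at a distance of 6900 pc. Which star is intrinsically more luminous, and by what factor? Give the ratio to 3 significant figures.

Star B is more luminous, by a factor of 89100.

Star A: M = m − 5 log₁₀ d + 5 = 6.52 − 5·0.7340 + 5 = 7.850
Star B: M = m − 5 log₁₀ d + 5 = 9.67 − 5·3.8388 + 5 = -4.524
ΔM = M_A − M_B = 7.850 − (-4.524) = 12.374; smaller M is more luminous → Star B.
L ratio = 10^(0.4 |ΔM|) = 10^4.950 = 89060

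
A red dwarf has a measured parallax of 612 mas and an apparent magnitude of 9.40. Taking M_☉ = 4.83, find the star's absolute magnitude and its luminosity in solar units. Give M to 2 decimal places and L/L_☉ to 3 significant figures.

M ≈ 13.33; L/L_☉ ≈ 3.97×10^-4

d = 1/p = 1000/612 mas = 1.634 pc
M = m − 5 log₁₀ d + 5 = 9.40 − 5·0.2132 + 5 = 13.334
M − M_☉ = 13.334 − 4.83 = 8.504
L/L_☉ = 10^(−0.4 × 8.504) = 3.967×10^-4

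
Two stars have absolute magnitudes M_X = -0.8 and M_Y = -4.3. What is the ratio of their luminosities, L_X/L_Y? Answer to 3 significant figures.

L_X/L_Y ≈ 0.0398

ΔM = M_X − M_Y = 3.5
L_X/L_Y = 10^(−0.4 ΔM) = 10^-1.400 = 0.03981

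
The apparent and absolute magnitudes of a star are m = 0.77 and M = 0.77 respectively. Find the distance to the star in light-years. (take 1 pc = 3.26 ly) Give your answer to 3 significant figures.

d ≈ 32.6 ly

Distance modulus: m − M = 0.77 − (0.77) = 0.000
m − M = 5 log₁₀ d − 5
log₁₀ d = (m − M)/5 + 1 = 1.0000
d = 10^1.0000 = 10.00 pc
= 32.60 ly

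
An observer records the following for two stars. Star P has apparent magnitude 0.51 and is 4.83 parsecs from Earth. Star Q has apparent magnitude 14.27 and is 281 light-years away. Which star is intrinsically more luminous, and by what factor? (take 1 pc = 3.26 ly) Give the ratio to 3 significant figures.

Star P: M = m − 5 log₁₀ d + 5 = 0.51 − 5·0.6839 + 5 = 2.090
Star Q: d = 281 ly / 3.26 = 86.20 pc
Star Q: M = m − 5 log₁₀ d + 5 = 14.27 − 5·1.9355 + 5 = 9.593
ΔM = M_P − M_Q = 2.090 − (9.593) = -7.502; smaller M is more luminous → Star P.
L ratio = 10^(0.4 |ΔM|) = 10^3.001 = 1002

Star P is more luminous, by a factor of 1000.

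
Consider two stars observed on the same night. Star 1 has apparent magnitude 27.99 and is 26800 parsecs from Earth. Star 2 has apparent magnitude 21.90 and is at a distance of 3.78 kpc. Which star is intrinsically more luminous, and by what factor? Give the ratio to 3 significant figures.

Star 1: M = m − 5 log₁₀ d + 5 = 27.99 − 5·4.4281 + 5 = 10.849
Star 2: d = 3.78 kpc = 3780 pc
Star 2: M = m − 5 log₁₀ d + 5 = 21.90 − 5·3.5775 + 5 = 9.013
ΔM = M_1 − M_2 = 10.849 − (9.013) = 1.837; smaller M is more luminous → Star 2.
L ratio = 10^(0.4 |ΔM|) = 10^0.735 = 5.429

Star 2 is more luminous, by a factor of 5.43.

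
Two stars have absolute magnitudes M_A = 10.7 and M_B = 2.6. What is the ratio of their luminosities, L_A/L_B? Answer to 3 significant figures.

L_A/L_B ≈ 5.75×10^-4

ΔM = M_A − M_B = 8.1
L_A/L_B = 10^(−0.4 ΔM) = 10^-3.240 = 5.754×10^-4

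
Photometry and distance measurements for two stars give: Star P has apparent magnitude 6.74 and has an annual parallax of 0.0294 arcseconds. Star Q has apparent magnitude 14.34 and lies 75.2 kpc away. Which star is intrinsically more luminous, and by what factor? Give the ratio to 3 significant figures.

Star P: d = 1/p = 1/0.0294″ = 34.01 pc
Star P: M = m − 5 log₁₀ d + 5 = 6.74 − 5·1.5317 + 5 = 4.082
Star Q: d = 75.2 kpc = 75200 pc
Star Q: M = m − 5 log₁₀ d + 5 = 14.34 − 5·4.8762 + 5 = -5.041
ΔM = M_P − M_Q = 4.082 − (-5.041) = 9.123; smaller M is more luminous → Star Q.
L ratio = 10^(0.4 |ΔM|) = 10^3.649 = 4458

Star Q is more luminous, by a factor of 4460.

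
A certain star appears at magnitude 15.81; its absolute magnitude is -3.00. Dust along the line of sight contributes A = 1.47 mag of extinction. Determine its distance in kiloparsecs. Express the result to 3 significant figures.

d ≈ 29.4 kpc

m − M = 5 log₁₀(d/10 pc) + A  ⇒  15.81 − (-3.00) − 1.47 = 5 log₁₀(d/10)
17.340 = 5 log₁₀(d/10)
log₁₀ d = (m − M − A)/5 + 1 = 4.4680
d = 10^4.4680 = 29380 pc
= 29.38 kpc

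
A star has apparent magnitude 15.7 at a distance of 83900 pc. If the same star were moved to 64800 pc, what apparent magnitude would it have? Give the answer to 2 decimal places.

Flux ∝ 1/d², so Δm = 5 log₁₀(d₂/d₁) = 5 log₁₀(64800/83900) = -0.561
m₂ = m₁ + Δm = 15.7 + (-0.561) = 15.139

m ≈ 15.14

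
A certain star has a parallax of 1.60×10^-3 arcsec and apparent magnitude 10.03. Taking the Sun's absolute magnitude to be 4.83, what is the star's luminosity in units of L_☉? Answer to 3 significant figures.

d = 1/p = 1/1.60×10^-3″ = 625.0 pc
M = m − 5 log₁₀ d + 5 = 10.03 − 5·2.7959 + 5 = 1.051
M − M_☉ = 1.051 − 4.83 = -3.779
L/L_☉ = 10^(−0.4 × -3.779) = 32.49

L/L_☉ ≈ 32.5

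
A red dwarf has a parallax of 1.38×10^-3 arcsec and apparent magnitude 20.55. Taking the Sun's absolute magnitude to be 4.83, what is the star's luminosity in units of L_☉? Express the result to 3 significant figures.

L/L_☉ ≈ 2.71×10^-3

d = 1/p = 1/1.38×10^-3″ = 724.6 pc
M = m − 5 log₁₀ d + 5 = 20.55 − 5·2.8601 + 5 = 11.249
M − M_☉ = 11.249 − 4.83 = 6.419
L/L_☉ = 10^(−0.4 × 6.419) = 2.705×10^-3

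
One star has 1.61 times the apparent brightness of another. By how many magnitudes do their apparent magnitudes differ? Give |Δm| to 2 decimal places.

Pogson: Δm = −2.5 log₁₀(ratio) = −2.5 log₁₀(1.61) = −2.5 × 0.2068 = -0.517

|Δm| ≈ 0.52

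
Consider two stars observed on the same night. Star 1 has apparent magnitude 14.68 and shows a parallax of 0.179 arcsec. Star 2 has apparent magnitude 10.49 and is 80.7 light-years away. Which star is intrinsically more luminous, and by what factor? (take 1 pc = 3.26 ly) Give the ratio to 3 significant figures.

Star 1: d = 1/p = 1/0.179″ = 5.587 pc
Star 1: M = m − 5 log₁₀ d + 5 = 14.68 − 5·0.7471 + 5 = 15.944
Star 2: d = 80.7 ly / 3.26 = 24.75 pc
Star 2: M = m − 5 log₁₀ d + 5 = 10.49 − 5·1.3937 + 5 = 8.522
ΔM = M_1 − M_2 = 15.944 − (8.522) = 7.423; smaller M is more luminous → Star 2.
L ratio = 10^(0.4 |ΔM|) = 10^2.969 = 931.1

Star 2 is more luminous, by a factor of 931.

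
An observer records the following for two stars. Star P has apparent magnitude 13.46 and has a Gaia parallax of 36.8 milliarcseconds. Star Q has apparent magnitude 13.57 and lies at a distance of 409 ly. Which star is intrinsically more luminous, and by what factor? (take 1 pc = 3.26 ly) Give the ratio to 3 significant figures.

Star Q is more luminous, by a factor of 19.3.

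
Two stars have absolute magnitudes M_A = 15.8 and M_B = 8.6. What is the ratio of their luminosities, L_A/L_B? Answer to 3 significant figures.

L_A/L_B ≈ 1.32×10^-3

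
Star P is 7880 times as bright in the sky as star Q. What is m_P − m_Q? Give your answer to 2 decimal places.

Pogson: Δm = −2.5 log₁₀(ratio) = −2.5 log₁₀(7880) = −2.5 × 3.8965 = -9.741
Star P is brighter, so it has the smaller magnitude: the difference is negative.

m_P − m_Q ≈ -9.74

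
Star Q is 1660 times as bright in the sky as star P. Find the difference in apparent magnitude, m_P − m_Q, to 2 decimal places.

Pogson: Δm = −2.5 log₁₀(ratio) = −2.5 log₁₀(1660) = −2.5 × 3.2201 = -8.050
Star Q is brighter so has the smaller magnitude: m_P − m_Q is positive.

m_P − m_Q ≈ 8.05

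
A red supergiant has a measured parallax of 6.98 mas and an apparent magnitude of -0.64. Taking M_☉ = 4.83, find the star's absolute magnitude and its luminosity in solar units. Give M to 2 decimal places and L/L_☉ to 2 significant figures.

M ≈ -6.42; L/L_☉ ≈ 32000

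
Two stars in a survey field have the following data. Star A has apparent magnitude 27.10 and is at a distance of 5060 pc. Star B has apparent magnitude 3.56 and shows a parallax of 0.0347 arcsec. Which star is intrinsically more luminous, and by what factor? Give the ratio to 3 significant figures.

Star B is more luminous, by a factor of 84500.

Star A: M = m − 5 log₁₀ d + 5 = 27.10 − 5·3.7042 + 5 = 13.579
Star B: d = 1/p = 1/0.0347″ = 28.82 pc
Star B: M = m − 5 log₁₀ d + 5 = 3.56 − 5·1.4597 + 5 = 1.262
ΔM = M_A − M_B = 13.579 − (1.262) = 12.318; smaller M is more luminous → Star B.
L ratio = 10^(0.4 |ΔM|) = 10^4.927 = 84540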